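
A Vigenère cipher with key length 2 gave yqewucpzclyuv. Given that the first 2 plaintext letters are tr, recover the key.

fz

Subtract each crib letter from the matching ciphertext letter (mod 26):
y(24)−t(19)=5 → f
q(16)−r(17)=-1≡25 → z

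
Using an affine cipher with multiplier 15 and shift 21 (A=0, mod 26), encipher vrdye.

yqord

v(21): 15·21+21=336≡24 → y
r(17): 15·17+21=276≡16 → q
d(3): 15·3+21=66≡14 → o
y(24): 15·24+21=381≡17 → r
e(4): 15·4+21=81≡3 → d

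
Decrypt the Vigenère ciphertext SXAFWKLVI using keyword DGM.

PROCQYIPW

Repeat the key across the ciphertext: DGMDGMDGM
S(18)−D(3): 15 → P
X(23)−G(6): 17 → R
A(0)−M(12): -12≡14 → O
F(5)−D(3): 2 → C
W(22)−G(6): 16 → Q
K(10)−M(12): -2≡24 → Y
L(11)−D(3): 8 → I
V(21)−G(6): 15 → P
I(8)−M(12): -4≡22 → W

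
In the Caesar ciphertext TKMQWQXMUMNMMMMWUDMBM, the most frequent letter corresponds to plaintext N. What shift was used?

25

The most frequent ciphertext letter is M (appears 9 times).
M is position 12; N is position 13.
Shift = -1≡25.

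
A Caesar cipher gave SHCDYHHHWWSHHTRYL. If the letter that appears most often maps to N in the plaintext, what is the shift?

The most frequent ciphertext letter is H (appears 6 times).
H is position 7; N is position 13.
Shift = -6≡20.

20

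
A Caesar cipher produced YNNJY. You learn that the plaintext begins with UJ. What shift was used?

From the crib: Y(24)−U(20)=4, so the shift is 4.

4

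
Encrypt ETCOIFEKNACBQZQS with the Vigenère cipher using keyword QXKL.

Repeat the key across the message: QXKLQXKLQXKLQXKL
E(4)+Q(16): 20 → U
T(19)+X(23): 42≡16 → Q
C(2)+K(10): 12 → M
O(14)+L(11): 25 → Z
I(8)+Q(16): 24 → Y
F(5)+X(23): 28≡2 → C
E(4)+K(10): 14 → O
K(10)+L(11): 21 → V
N(13)+Q(16): 29≡3 → D
A(0)+X(23): 23 → X
C(2)+K(10): 12 → M
B(1)+L(11): 12 → M
Q(16)+Q(16): 32≡6 → G
Z(25)+X(23): 48≡22 → W
Q(16)+K(10): 26≡0 → A
S(18)+L(11): 29≡3 → D

UQMZYCOVDXMMGWAD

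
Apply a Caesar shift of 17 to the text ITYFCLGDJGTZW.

I(8): 8+17=25 → Z
T(19): 19+17=36≡10 → K
Y(24): 24+17=41≡15 → P
F(5): 5+17=22 → W
C(2): 2+17=19 → T
L(11): 11+17=28≡2 → C
G(6): 6+17=23 → X
D(3): 3+17=20 → U
J(9): 9+17=26≡0 → A
G(6): 6+17=23 → X
T(19): 19+17=36≡10 → K
Z(25): 25+17=42≡16 → Q
W(22): 22+17=39≡13 → N

ZKPWTCXUAXKQN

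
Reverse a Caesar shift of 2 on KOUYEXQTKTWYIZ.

K(10): 10−2=8 → I
O(14): 14−2=12 → M
U(20): 20−2=18 → S
Y(24): 24−2=22 → W
E(4): 4−2=2 → C
X(23): 23−2=21 → V
Q(16): 16−2=14 → O
T(19): 19−2=17 → R
K(10): 10−2=8 → I
T(19): 19−2=17 → R
W(22): 22−2=20 → U
Y(24): 24−2=22 → W
I(8): 8−2=6 → G
Z(25): 25−2=23 → X

IMSWCVORIRUWGX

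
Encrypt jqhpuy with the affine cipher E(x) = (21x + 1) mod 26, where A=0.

j(9): 21·9+1=190≡8 → i
q(16): 21·16+1=337≡25 → z
h(7): 21·7+1=148≡18 → s
p(15): 21·15+1=316≡4 → e
u(20): 21·20+1=421≡5 → f
y(24): 21·24+1=505≡11 → l

izsefl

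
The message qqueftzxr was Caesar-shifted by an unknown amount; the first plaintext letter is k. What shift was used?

From the crib: q(16)−k(10)=6, so the shift is 6.

6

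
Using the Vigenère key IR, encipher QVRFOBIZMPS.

Repeat the key across the message: IRIRIRIRIRI
Q(16)+I(8): 24 → Y
V(21)+R(17): 38≡12 → M
R(17)+I(8): 25 → Z
F(5)+R(17): 22 → W
O(14)+I(8): 22 → W
B(1)+R(17): 18 → S
I(8)+I(8): 16 → Q
Z(25)+R(17): 42≡16 → Q
M(12)+I(8): 20 → U
P(15)+R(17): 32≡6 → G
S(18)+I(8): 26≡0 → A

YMZWWSQQUGA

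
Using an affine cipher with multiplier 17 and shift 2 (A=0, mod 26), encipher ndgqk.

pbaoq

n(13): 17·13+2=223≡15 → p
d(3): 17·3+2=53≡1 → b
g(6): 17·6+2=104≡0 → a
q(16): 17·16+2=274≡14 → o
k(10): 17·10+2=172≡16 → q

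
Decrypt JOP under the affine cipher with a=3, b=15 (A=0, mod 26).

The inverse of 3 mod 26 is 9, since 3·9=27≡1. Apply D(y)=9·(y−15) mod 26:
J(9): 9·(9−15)=-54≡24 → Y
O(14): 9·(14−15)=-9≡17 → R
P(15): 9·(15−15)=0 → A

YRA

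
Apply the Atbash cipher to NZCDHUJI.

MAXWSFQR

N(13) → M(12)
Z(25) → A(0)
C(2) → X(23)
D(3) → W(22)
H(7) → S(18)
U(20) → F(5)
J(9) → Q(16)
I(8) → R(17)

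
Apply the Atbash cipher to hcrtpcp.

h(7) → s(18)
c(2) → x(23)
r(17) → i(8)
t(19) → g(6)
p(15) → k(10)
c(2) → x(23)
p(15) → k(10)

sxigkxk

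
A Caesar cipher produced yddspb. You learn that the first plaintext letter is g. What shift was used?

18

From the crib: y(24)−g(6)=18, so the shift is 18.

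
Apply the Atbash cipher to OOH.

LLS

O(14) → L(11)
O(14) → L(11)
H(7) → S(18)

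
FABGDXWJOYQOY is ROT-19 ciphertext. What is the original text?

F(5): 5−19=-14≡12 → M
A(0): 0−19=-19≡7 → H
B(1): 1−19=-18≡8 → I
G(6): 6−19=-13≡13 → N
D(3): 3−19=-16≡10 → K
X(23): 23−19=4 → E
W(22): 22−19=3 → D
J(9): 9−19=-10≡16 → Q
O(14): 14−19=-5≡21 → V
Y(24): 24−19=5 → F
Q(16): 16−19=-3≡23 → X
O(14): 14−19=-5≡21 → V
Y(24): 24−19=5 → F

MHINKEDQVFXVF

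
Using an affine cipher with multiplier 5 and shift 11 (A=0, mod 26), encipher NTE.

N(13): 5·13+11=76≡24 → Y
T(19): 5·19+11=106≡2 → C
E(4): 5·4+11=31≡5 → F

YCF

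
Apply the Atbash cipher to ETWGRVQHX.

VGDTIEJSC

E(4) → V(21)
T(19) → G(6)
W(22) → D(3)
G(6) → T(19)
R(17) → I(8)
V(21) → E(4)
Q(16) → J(9)
H(7) → S(18)
X(23) → C(2)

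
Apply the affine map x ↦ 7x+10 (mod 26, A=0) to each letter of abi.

kro

a(0): 7·0+10=10 → k
b(1): 7·1+10=17 → r
i(8): 7·8+10=66≡14 → o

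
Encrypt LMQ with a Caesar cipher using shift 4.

PQU

L(11): 11+4=15 → P
M(12): 12+4=16 → Q
Q(16): 16+4=20 → U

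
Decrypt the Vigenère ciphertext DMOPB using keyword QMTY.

Repeat the key across the ciphertext: QMTYQ
D(3)−Q(16): -13≡13 → N
M(12)−M(12): 0 → A
O(14)−T(19): -5≡21 → V
P(15)−Y(24): -9≡17 → R
B(1)−Q(16): -15≡11 → L

NAVRL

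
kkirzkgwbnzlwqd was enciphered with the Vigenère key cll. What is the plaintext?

Repeat the key across the ciphertext: cllcllcllcllcll
k(10)−c(2): 8 → i
k(10)−l(11): -1≡25 → z
i(8)−l(11): -3≡23 → x
r(17)−c(2): 15 → p
z(25)−l(11): 14 → o
k(10)−l(11): -1≡25 → z
g(6)−c(2): 4 → e
w(22)−l(11): 11 → l
b(1)−l(11): -10≡16 → q
n(13)−c(2): 11 → l
z(25)−l(11): 14 → o
l(11)−l(11): 0 → a
w(22)−c(2): 20 → u
q(16)−l(11): 5 → f
d(3)−l(11): -8≡18 → s

izxpozelqloaufs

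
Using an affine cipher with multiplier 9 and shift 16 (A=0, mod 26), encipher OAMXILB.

O(14): 9·14+16=142≡12 → M
A(0): 9·0+16=16 → Q
M(12): 9·12+16=124≡20 → U
X(23): 9·23+16=223≡15 → P
I(8): 9·8+16=88≡10 → K
L(11): 9·11+16=115≡11 → L
B(1): 9·1+16=25 → Z

MQUPKLZ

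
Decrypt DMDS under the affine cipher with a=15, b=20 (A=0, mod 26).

The inverse of 15 mod 26 is 7, since 15·7=105≡1. Apply D(y)=7·(y−20) mod 26:
D(3): 7·(3−20)=-119≡11 → L
M(12): 7·(12−20)=-56≡22 → W
D(3): 7·(3−20)=-119≡11 → L
S(18): 7·(18−20)=-14≡12 → M

LWLM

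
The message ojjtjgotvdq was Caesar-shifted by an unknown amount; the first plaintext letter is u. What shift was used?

From the crib: o(14)−u(20)=-6≡20, so the shift is 20.

20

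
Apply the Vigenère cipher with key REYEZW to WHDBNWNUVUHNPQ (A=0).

Repeat the key across the message: REYEZWREYEZWRE
W(22)+R(17): 39≡13 → N
H(7)+E(4): 11 → L
D(3)+Y(24): 27≡1 → B
B(1)+E(4): 5 → F
N(13)+Z(25): 38≡12 → M
W(22)+W(22): 44≡18 → S
N(13)+R(17): 30≡4 → E
U(20)+E(4): 24 → Y
V(21)+Y(24): 45≡19 → T
U(20)+E(4): 24 → Y
H(7)+Z(25): 32≡6 → G
N(13)+W(22): 35≡9 → J
P(15)+R(17): 32≡6 → G
Q(16)+E(4): 20 → U

NLBFMSEYTYGJGU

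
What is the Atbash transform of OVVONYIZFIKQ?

LEELMBRAURPJ

O(14) → L(11)
V(21) → E(4)
V(21) → E(4)
O(14) → L(11)
N(13) → M(12)
Y(24) → B(1)
I(8) → R(17)
Z(25) → A(0)
F(5) → U(20)
I(8) → R(17)
K(10) → P(15)
Q(16) → J(9)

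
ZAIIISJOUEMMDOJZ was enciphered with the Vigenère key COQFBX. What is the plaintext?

Repeat the key across the ciphertext: COQFBXCOQFBXCOQF
Z(25)−C(2): 23 → X
A(0)−O(14): -14≡12 → M
I(8)−Q(16): -8≡18 → S
I(8)−F(5): 3 → D
I(8)−B(1): 7 → H
S(18)−X(23): -5≡21 → V
J(9)−C(2): 7 → H
O(14)−O(14): 0 → A
U(20)−Q(16): 4 → E
E(4)−F(5): -1≡25 → Z
M(12)−B(1): 11 → L
M(12)−X(23): -11≡15 → P
D(3)−C(2): 1 → B
O(14)−O(14): 0 → A
J(9)−Q(16): -7≡19 → T
Z(25)−F(5): 20 → U

XMSDHVHAEZLPBATU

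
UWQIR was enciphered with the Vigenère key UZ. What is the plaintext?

Repeat the key across the ciphertext: UZUZU
U(20)−U(20): 0 → A
W(22)−Z(25): -3≡23 → X
Q(16)−U(20): -4≡22 → W
I(8)−Z(25): -17≡9 → J
R(17)−U(20): -3≡23 → X

AXWJX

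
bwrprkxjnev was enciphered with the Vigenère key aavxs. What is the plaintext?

bwwszkxoqmv

Repeat the key across the ciphertext: aavxsaavxsa
b(1)−a(0): 1 → b
w(22)−a(0): 22 → w
r(17)−v(21): -4≡22 → w
p(15)−x(23): -8≡18 → s
r(17)−s(18): -1≡25 → z
k(10)−a(0): 10 → k
x(23)−a(0): 23 → x
j(9)−v(21): -12≡14 → o
n(13)−x(23): -10≡16 → q
e(4)−s(18): -14≡12 → m
v(21)−a(0): 21 → v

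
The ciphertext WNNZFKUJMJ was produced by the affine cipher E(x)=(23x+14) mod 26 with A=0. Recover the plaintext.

GJJFDKYTST

The inverse of 23 mod 26 is 17, since 23·17=391≡1. Apply D(y)=17·(y−14) mod 26:
W(22): 17·(22−14)=136≡6 → G
N(13): 17·(13−14)=-17≡9 → J
N(13): 17·(13−14)=-17≡9 → J
Z(25): 17·(25−14)=187≡5 → F
F(5): 17·(5−14)=-153≡3 → D
K(10): 17·(10−14)=-68≡10 → K
U(20): 17·(20−14)=102≡24 → Y
J(9): 17·(9−14)=-85≡19 → T
M(12): 17·(12−14)=-34≡18 → S
J(9): 17·(9−14)=-85≡19 → T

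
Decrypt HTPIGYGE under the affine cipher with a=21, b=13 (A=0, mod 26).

WEKBRDRH

The inverse of 21 mod 26 is 5, since 21·5=105≡1. Apply D(y)=5·(y−13) mod 26:
H(7): 5·(7−13)=-30≡22 → W
T(19): 5·(19−13)=30≡4 → E
P(15): 5·(15−13)=10 → K
I(8): 5·(8−13)=-25≡1 → B
G(6): 5·(6−13)=-35≡17 → R
Y(24): 5·(24−13)=55≡3 → D
G(6): 5·(6−13)=-35≡17 → R
E(4): 5·(4−13)=-45≡7 → H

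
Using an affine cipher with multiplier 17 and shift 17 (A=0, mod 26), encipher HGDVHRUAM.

H(7): 17·7+17=136≡6 → G
G(6): 17·6+17=119≡15 → P
D(3): 17·3+17=68≡16 → Q
V(21): 17·21+17=374≡10 → K
H(7): 17·7+17=136≡6 → G
R(17): 17·17+17=306≡20 → U
U(20): 17·20+17=357≡19 → T
A(0): 17·0+17=17 → R
M(12): 17·12+17=221≡13 → N

GPQKGUTRN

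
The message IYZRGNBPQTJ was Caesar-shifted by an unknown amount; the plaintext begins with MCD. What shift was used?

From the crib: I(8)−M(12)=-4≡22, so the shift is 22.

22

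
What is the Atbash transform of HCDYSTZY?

H(7) → S(18)
C(2) → X(23)
D(3) → W(22)
Y(24) → B(1)
S(18) → H(7)
T(19) → G(6)
Z(25) → A(0)
Y(24) → B(1)

SXWBHGAB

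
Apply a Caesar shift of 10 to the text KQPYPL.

UAZIZV

K(10): 10+10=20 → U
Q(16): 16+10=26≡0 → A
P(15): 15+10=25 → Z
Y(24): 24+10=34≡8 → I
P(15): 15+10=25 → Z
L(11): 11+10=21 → V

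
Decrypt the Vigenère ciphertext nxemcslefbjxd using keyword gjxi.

hohewjowzsmpx

Repeat the key across the ciphertext: gjxigjxigjxig
n(13)−g(6): 7 → h
x(23)−j(9): 14 → o
e(4)−x(23): -19≡7 → h
m(12)−i(8): 4 → e
c(2)−g(6): -4≡22 → w
s(18)−j(9): 9 → j
l(11)−x(23): -12≡14 → o
e(4)−i(8): -4≡22 → w
f(5)−g(6): -1≡25 → z
b(1)−j(9): -8≡18 → s
j(9)−x(23): -14≡12 → m
x(23)−i(8): 15 → p
d(3)−g(6): -3≡23 → x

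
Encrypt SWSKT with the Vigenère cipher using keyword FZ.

Repeat the key across the message: FZFZF
S(18)+F(5): 23 → X
W(22)+Z(25): 47≡21 → V
S(18)+F(5): 23 → X
K(10)+Z(25): 35≡9 → J
T(19)+F(5): 24 → Y

XVXJY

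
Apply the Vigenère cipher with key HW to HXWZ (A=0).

Repeat the key across the message: HWHW
H(7)+H(7): 14 → O
X(23)+W(22): 45≡19 → T
W(22)+H(7): 29≡3 → D
Z(25)+W(22): 47≡21 → V

OTDV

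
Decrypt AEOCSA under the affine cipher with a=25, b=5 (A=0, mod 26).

FBRDNF

The inverse of 25 mod 26 is 25, since 25·25=625≡1. Apply D(y)=25·(y−5) mod 26:
A(0): 25·(0−5)=-125≡5 → F
E(4): 25·(4−5)=-25≡1 → B
O(14): 25·(14−5)=225≡17 → R
C(2): 25·(2−5)=-75≡3 → D
S(18): 25·(18−5)=325≡13 → N
A(0): 25·(0−5)=-125≡5 → F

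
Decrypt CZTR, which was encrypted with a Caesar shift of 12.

C(2): 2−12=-10≡16 → Q
Z(25): 25−12=13 → N
T(19): 19−12=7 → H
R(17): 17−12=5 → F

QNHF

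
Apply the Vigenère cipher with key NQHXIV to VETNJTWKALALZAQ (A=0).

IUAKROJAHIIGMQX

Repeat the key across the message: NQHXIVNQHXIVNQH
V(21)+N(13): 34≡8 → I
E(4)+Q(16): 20 → U
T(19)+H(7): 26≡0 → A
N(13)+X(23): 36≡10 → K
J(9)+I(8): 17 → R
T(19)+V(21): 40≡14 → O
W(22)+N(13): 35≡9 → J
K(10)+Q(16): 26≡0 → A
A(0)+H(7): 7 → H
L(11)+X(23): 34≡8 → I
A(0)+I(8): 8 → I
L(11)+V(21): 32≡6 → G
Z(25)+N(13): 38≡12 → M
A(0)+Q(16): 16 → Q
Q(16)+H(7): 23 → X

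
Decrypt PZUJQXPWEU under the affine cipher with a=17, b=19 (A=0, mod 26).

The inverse of 17 mod 26 is 23, since 17·23=391≡1. Apply D(y)=23·(y−19) mod 26:
P(15): 23·(15−19)=-92≡12 → M
Z(25): 23·(25−19)=138≡8 → I
U(20): 23·(20−19)=23 → X
J(9): 23·(9−19)=-230≡4 → E
Q(16): 23·(16−19)=-69≡9 → J
X(23): 23·(23−19)=92≡14 → O
P(15): 23·(15−19)=-92≡12 → M
W(22): 23·(22−19)=69≡17 → R
E(4): 23·(4−19)=-345≡19 → T
U(20): 23·(20−19)=23 → X

MIXEJOMRTX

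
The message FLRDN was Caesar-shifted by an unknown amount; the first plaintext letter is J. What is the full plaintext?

JPVHR

From the crib: F(5)−J(9)=-4≡22, so the shift is 22.
Subtract 22 from each ciphertext letter:
F(5): 5−22=-17≡9 → J
L(11): 11−22=-11≡15 → P
R(17): 17−22=-5≡21 → V
D(3): 3−22=-19≡7 → H
N(13): 13−22=-9≡17 → R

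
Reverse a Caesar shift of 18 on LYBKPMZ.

TGJSXUH

L(11): 11−18=-7≡19 → T
Y(24): 24−18=6 → G
B(1): 1−18=-17≡9 → J
K(10): 10−18=-8≡18 → S
P(15): 15−18=-3≡23 → X
M(12): 12−18=-6≡20 → U
Z(25): 25−18=7 → H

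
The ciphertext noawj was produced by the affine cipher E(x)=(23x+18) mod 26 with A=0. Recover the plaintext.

The inverse of 23 mod 26 is 17, since 23·17=391≡1. Apply D(y)=17·(y−18) mod 26:
n(13): 17·(13−18)=-85≡19 → t
o(14): 17·(14−18)=-68≡10 → k
a(0): 17·(0−18)=-306≡6 → g
w(22): 17·(22−18)=68≡16 → q
j(9): 17·(9−18)=-153≡3 → d

tkgqd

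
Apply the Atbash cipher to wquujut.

djffqfg

w(22) → d(3)
q(16) → j(9)
u(20) → f(5)
u(20) → f(5)
j(9) → q(16)
u(20) → f(5)
t(19) → g(6)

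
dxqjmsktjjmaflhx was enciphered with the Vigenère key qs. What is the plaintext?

nfarwaubtrwiptrf

Repeat the key across the ciphertext: qsqsqsqsqsqsqsqs
d(3)−q(16): -13≡13 → n
x(23)−s(18): 5 → f
q(16)−q(16): 0 → a
j(9)−s(18): -9≡17 → r
m(12)−q(16): -4≡22 → w
s(18)−s(18): 0 → a
k(10)−q(16): -6≡20 → u
t(19)−s(18): 1 → b
j(9)−q(16): -7≡19 → t
j(9)−s(18): -9≡17 → r
m(12)−q(16): -4≡22 → w
a(0)−s(18): -18≡8 → i
f(5)−q(16): -11≡15 → p
l(11)−s(18): -7≡19 → t
h(7)−q(16): -9≡17 → r
x(23)−s(18): 5 → f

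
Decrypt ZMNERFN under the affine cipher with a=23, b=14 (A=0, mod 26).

FSJMZDJ

The inverse of 23 mod 26 is 17, since 23·17=391≡1. Apply D(y)=17·(y−14) mod 26:
Z(25): 17·(25−14)=187≡5 → F
M(12): 17·(12−14)=-34≡18 → S
N(13): 17·(13−14)=-17≡9 → J
E(4): 17·(4−14)=-170≡12 → M
R(17): 17·(17−14)=51≡25 → Z
F(5): 17·(5−14)=-153≡3 → D
N(13): 17·(13−14)=-17≡9 → J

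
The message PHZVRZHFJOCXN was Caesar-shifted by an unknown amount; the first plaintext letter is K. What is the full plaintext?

KCUQMUCAEJXSI

From the crib: P(15)−K(10)=5, so the shift is 5.
Subtract 5 from each ciphertext letter:
P(15): 15−5=10 → K
H(7): 7−5=2 → C
Z(25): 25−5=20 → U
V(21): 21−5=16 → Q
R(17): 17−5=12 → M
Z(25): 25−5=20 → U
H(7): 7−5=2 → C
F(5): 5−5=0 → A
J(9): 9−5=4 → E
O(14): 14−5=9 → J
C(2): 2−5=-3≡23 → X
X(23): 23−5=18 → S
N(13): 13−5=8 → I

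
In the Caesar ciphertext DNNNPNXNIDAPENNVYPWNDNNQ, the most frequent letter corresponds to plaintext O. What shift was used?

The most frequent ciphertext letter is N (appears 10 times).
N is position 13; O is position 14.
Shift = -1≡25.

25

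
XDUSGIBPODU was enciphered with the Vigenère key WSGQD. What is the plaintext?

BLOCDMJJYAY

Repeat the key across the ciphertext: WSGQDWSGQDW
X(23)−W(22): 1 → B
D(3)−S(18): -15≡11 → L
U(20)−G(6): 14 → O
S(18)−Q(16): 2 → C
G(6)−D(3): 3 → D
I(8)−W(22): -14≡12 → M
B(1)−S(18): -17≡9 → J
P(15)−G(6): 9 → J
O(14)−Q(16): -2≡24 → Y
D(3)−D(3): 0 → A
U(20)−W(22): -2≡24 → Y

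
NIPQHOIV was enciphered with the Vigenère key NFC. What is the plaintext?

Repeat the key across the ciphertext: NFCNFCNF
N(13)−N(13): 0 → A
I(8)−F(5): 3 → D
P(15)−C(2): 13 → N
Q(16)−N(13): 3 → D
H(7)−F(5): 2 → C
O(14)−C(2): 12 → M
I(8)−N(13): -5≡21 → V
V(21)−F(5): 16 → Q

ADNDCMVQ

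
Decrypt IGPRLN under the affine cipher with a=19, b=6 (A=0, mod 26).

The inverse of 19 mod 26 is 11, since 19·11=209≡1. Apply D(y)=11·(y−6) mod 26:
I(8): 11·(8−6)=22 → W
G(6): 11·(6−6)=0 → A
P(15): 11·(15−6)=99≡21 → V
R(17): 11·(17−6)=121≡17 → R
L(11): 11·(11−6)=55≡3 → D
N(13): 11·(13−6)=77≡25 → Z

WAVRDZ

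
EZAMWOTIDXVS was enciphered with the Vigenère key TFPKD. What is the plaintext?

LULCTVOTTUCN

Repeat the key across the ciphertext: TFPKDTFPKDTF
E(4)−T(19): -15≡11 → L
Z(25)−F(5): 20 → U
A(0)−P(15): -15≡11 → L
M(12)−K(10): 2 → C
W(22)−D(3): 19 → T
O(14)−T(19): -5≡21 → V
T(19)−F(5): 14 → O
I(8)−P(15): -7≡19 → T
D(3)−K(10): -7≡19 → T
X(23)−D(3): 20 → U
V(21)−T(19): 2 → C
S(18)−F(5): 13 → N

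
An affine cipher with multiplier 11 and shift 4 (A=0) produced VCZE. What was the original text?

LOJA

The inverse of 11 mod 26 is 19, since 11·19=209≡1. Apply D(y)=19·(y−4) mod 26:
V(21): 19·(21−4)=323≡11 → L
C(2): 19·(2−4)=-38≡14 → O
Z(25): 19·(25−4)=399≡9 → J
E(4): 19·(4−4)=0 → A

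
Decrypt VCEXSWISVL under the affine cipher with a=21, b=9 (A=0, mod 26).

The inverse of 21 mod 26 is 5, since 21·5=105≡1. Apply D(y)=5·(y−9) mod 26:
V(21): 5·(21−9)=60≡8 → I
C(2): 5·(2−9)=-35≡17 → R
E(4): 5·(4−9)=-25≡1 → B
X(23): 5·(23−9)=70≡18 → S
S(18): 5·(18−9)=45≡19 → T
W(22): 5·(22−9)=65≡13 → N
I(8): 5·(8−9)=-5≡21 → V
S(18): 5·(18−9)=45≡19 → T
V(21): 5·(21−9)=60≡8 → I
L(11): 5·(11−9)=10 → K

IRBSTNVTIK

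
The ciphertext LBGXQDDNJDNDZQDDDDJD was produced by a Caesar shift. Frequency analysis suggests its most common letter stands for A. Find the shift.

3

The most frequent ciphertext letter is D (appears 9 times).
D is position 3; A is position 0.
Shift = 3.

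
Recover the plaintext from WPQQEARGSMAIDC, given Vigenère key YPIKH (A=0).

YAIGXCCYIFCTVS

Repeat the key across the ciphertext: YPIKHYPIKHYPIK
W(22)−Y(24): -2≡24 → Y
P(15)−P(15): 0 → A
Q(16)−I(8): 8 → I
Q(16)−K(10): 6 → G
E(4)−H(7): -3≡23 → X
A(0)−Y(24): -24≡2 → C
R(17)−P(15): 2 → C
G(6)−I(8): -2≡24 → Y
S(18)−K(10): 8 → I
M(12)−H(7): 5 → F
A(0)−Y(24): -24≡2 → C
I(8)−P(15): -7≡19 → T
D(3)−I(8): -5≡21 → V
C(2)−K(10): -8≡18 → S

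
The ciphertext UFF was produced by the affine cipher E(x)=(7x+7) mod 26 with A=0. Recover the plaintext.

NWW

The inverse of 7 mod 26 is 15, since 7·15=105≡1. Apply D(y)=15·(y−7) mod 26:
U(20): 15·(20−7)=195≡13 → N
F(5): 15·(5−7)=-30≡22 → W
F(5): 15·(5−7)=-30≡22 → W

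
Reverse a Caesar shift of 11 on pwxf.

p(15): 15−11=4 → e
w(22): 22−11=11 → l
x(23): 23−11=12 → m
f(5): 5−11=-6≡20 → u

elmu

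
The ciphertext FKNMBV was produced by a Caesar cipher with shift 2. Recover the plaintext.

F(5): 5−2=3 → D
K(10): 10−2=8 → I
N(13): 13−2=11 → L
M(12): 12−2=10 → K
B(1): 1−2=-1≡25 → Z
V(21): 21−2=19 → T

DILKZT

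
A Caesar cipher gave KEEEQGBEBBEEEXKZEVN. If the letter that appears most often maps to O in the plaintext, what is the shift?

16

The most frequent ciphertext letter is E (appears 8 times).
E is position 4; O is position 14.
Shift = -10≡16.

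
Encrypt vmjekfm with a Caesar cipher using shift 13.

izwrxsz

v(21): 21+13=34≡8 → i
m(12): 12+13=25 → z
j(9): 9+13=22 → w
e(4): 4+13=17 → r
k(10): 10+13=23 → x
f(5): 5+13=18 → s
m(12): 12+13=25 → z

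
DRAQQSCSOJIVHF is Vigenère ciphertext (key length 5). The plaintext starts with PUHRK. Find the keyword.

OXTZG

Subtract each crib letter from the matching ciphertext letter (mod 26):
D(3)−P(15)=-12≡14 → O
R(17)−U(20)=-3≡23 → X
A(0)−H(7)=-7≡19 → T
Q(16)−R(17)=-1≡25 → Z
Q(16)−K(10)=6 → G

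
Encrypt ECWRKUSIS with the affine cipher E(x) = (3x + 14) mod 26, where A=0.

AUCNSWQMQ

E(4): 3·4+14=26≡0 → A
C(2): 3·2+14=20 → U
W(22): 3·22+14=80≡2 → C
R(17): 3·17+14=65≡13 → N
K(10): 3·10+14=44≡18 → S
U(20): 3·20+14=74≡22 → W
S(18): 3·18+14=68≡16 → Q
I(8): 3·8+14=38≡12 → M
S(18): 3·18+14=68≡16 → Q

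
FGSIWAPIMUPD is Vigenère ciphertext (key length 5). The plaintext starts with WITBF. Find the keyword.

Subtract each crib letter from the matching ciphertext letter (mod 26):
F(5)−W(22)=-17≡9 → J
G(6)−I(8)=-2≡24 → Y
S(18)−T(19)=-1≡25 → Z
I(8)−B(1)=7 → H
W(22)−F(5)=17 → R

JYZHR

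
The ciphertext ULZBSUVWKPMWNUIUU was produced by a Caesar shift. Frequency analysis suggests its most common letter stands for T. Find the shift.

The most frequent ciphertext letter is U (appears 5 times).
U is position 20; T is position 19.
Shift = 1.

1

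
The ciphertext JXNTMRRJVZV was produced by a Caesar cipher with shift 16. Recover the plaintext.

J(9): 9−16=-7≡19 → T
X(23): 23−16=7 → H
N(13): 13−16=-3≡23 → X
T(19): 19−16=3 → D
M(12): 12−16=-4≡22 → W
R(17): 17−16=1 → B
R(17): 17−16=1 → B
J(9): 9−16=-7≡19 → T
V(21): 21−16=5 → F
Z(25): 25−16=9 → J
V(21): 21−16=5 → F

THXDWBBTFJF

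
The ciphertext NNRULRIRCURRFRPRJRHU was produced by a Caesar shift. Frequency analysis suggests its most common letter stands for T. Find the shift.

24

The most frequent ciphertext letter is R (appears 8 times).
R is position 17; T is position 19.
Shift = -2≡24.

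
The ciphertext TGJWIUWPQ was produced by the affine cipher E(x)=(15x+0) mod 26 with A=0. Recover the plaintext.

The inverse of 15 mod 26 is 7, since 15·7=105≡1. Apply D(y)=7·(y−0) mod 26:
T(19): 7·(19−0)=133≡3 → D
G(6): 7·(6−0)=42≡16 → Q
J(9): 7·(9−0)=63≡11 → L
W(22): 7·(22−0)=154≡24 → Y
I(8): 7·(8−0)=56≡4 → E
U(20): 7·(20−0)=140≡10 → K
W(22): 7·(22−0)=154≡24 → Y
P(15): 7·(15−0)=105≡1 → B
Q(16): 7·(16−0)=112≡8 → I

DQLYEKYBI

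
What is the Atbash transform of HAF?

SZU

H(7) → S(18)
A(0) → Z(25)
F(5) → U(20)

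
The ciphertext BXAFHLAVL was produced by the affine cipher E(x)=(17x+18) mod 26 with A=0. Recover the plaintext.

The inverse of 17 mod 26 is 23, since 17·23=391≡1. Apply D(y)=23·(y−18) mod 26:
B(1): 23·(1−18)=-391≡25 → Z
X(23): 23·(23−18)=115≡11 → L
A(0): 23·(0−18)=-414≡2 → C
F(5): 23·(5−18)=-299≡13 → N
H(7): 23·(7−18)=-253≡7 → H
L(11): 23·(11−18)=-161≡21 → V
A(0): 23·(0−18)=-414≡2 → C
V(21): 23·(21−18)=69≡17 → R
L(11): 23·(11−18)=-161≡21 → V

ZLCNHVCRV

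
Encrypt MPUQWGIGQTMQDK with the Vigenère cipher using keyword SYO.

Repeat the key across the message: SYOSYOSYOSYOSY
M(12)+S(18): 30≡4 → E
P(15)+Y(24): 39≡13 → N
U(20)+O(14): 34≡8 → I
Q(16)+S(18): 34≡8 → I
W(22)+Y(24): 46≡20 → U
G(6)+O(14): 20 → U
I(8)+S(18): 26≡0 → A
G(6)+Y(24): 30≡4 → E
Q(16)+O(14): 30≡4 → E
T(19)+S(18): 37≡11 → L
M(12)+Y(24): 36≡10 → K
Q(16)+O(14): 30≡4 → E
D(3)+S(18): 21 → V
K(10)+Y(24): 34≡8 → I

ENIIUUAEELKEVI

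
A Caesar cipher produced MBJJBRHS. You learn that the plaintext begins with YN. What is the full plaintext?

From the crib: M(12)−Y(24)=-12≡14, so the shift is 14.
Subtract 14 from each ciphertext letter:
M(12): 12−14=-2≡24 → Y
B(1): 1−14=-13≡13 → N
J(9): 9−14=-5≡21 → V
J(9): 9−14=-5≡21 → V
B(1): 1−14=-13≡13 → N
R(17): 17−14=3 → D
H(7): 7−14=-7≡19 → T
S(18): 18−14=4 → E

YNVVNDTE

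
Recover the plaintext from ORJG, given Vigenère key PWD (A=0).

ZVGR

Repeat the key across the ciphertext: PWDP
O(14)−P(15): -1≡25 → Z
R(17)−W(22): -5≡21 → V
J(9)−D(3): 6 → G
G(6)−P(15): -9≡17 → R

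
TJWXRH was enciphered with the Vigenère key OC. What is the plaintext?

FHIVDF

Repeat the key across the ciphertext: OCOCOC
T(19)−O(14): 5 → F
J(9)−C(2): 7 → H
W(22)−O(14): 8 → I
X(23)−C(2): 21 → V
R(17)−O(14): 3 → D
H(7)−C(2): 5 → F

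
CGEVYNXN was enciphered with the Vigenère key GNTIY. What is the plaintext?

WTLNAHKU

Repeat the key across the ciphertext: GNTIYGNT
C(2)−G(6): -4≡22 → W
G(6)−N(13): -7≡19 → T
E(4)−T(19): -15≡11 → L
V(21)−I(8): 13 → N
Y(24)−Y(24): 0 → A
N(13)−G(6): 7 → H
X(23)−N(13): 10 → K
N(13)−T(19): -6≡20 → U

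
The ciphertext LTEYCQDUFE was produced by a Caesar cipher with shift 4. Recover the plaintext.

L(11): 11−4=7 → H
T(19): 19−4=15 → P
E(4): 4−4=0 → A
Y(24): 24−4=20 → U
C(2): 2−4=-2≡24 → Y
Q(16): 16−4=12 → M
D(3): 3−4=-1≡25 → Z
U(20): 20−4=16 → Q
F(5): 5−4=1 → B
E(4): 4−4=0 → A

HPAUYMZQBA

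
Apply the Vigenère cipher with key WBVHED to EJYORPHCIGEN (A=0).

Repeat the key across the message: WBVHEDWBVHED
E(4)+W(22): 26≡0 → A
J(9)+B(1): 10 → K
Y(24)+V(21): 45≡19 → T
O(14)+H(7): 21 → V
R(17)+E(4): 21 → V
P(15)+D(3): 18 → S
H(7)+W(22): 29≡3 → D
C(2)+B(1): 3 → D
I(8)+V(21): 29≡3 → D
G(6)+H(7): 13 → N
E(4)+E(4): 8 → I
N(13)+D(3): 16 → Q

AKTVVSDDDNIQ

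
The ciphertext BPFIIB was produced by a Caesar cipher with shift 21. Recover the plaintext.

GUKNNG

B(1): 1−21=-20≡6 → G
P(15): 15−21=-6≡20 → U
F(5): 5−21=-16≡10 → K
I(8): 8−21=-13≡13 → N
I(8): 8−21=-13≡13 → N
B(1): 1−21=-20≡6 → G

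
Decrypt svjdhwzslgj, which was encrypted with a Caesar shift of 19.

zcqkodgzsnq

s(18): 18−19=-1≡25 → z
v(21): 21−19=2 → c
j(9): 9−19=-10≡16 → q
d(3): 3−19=-16≡10 → k
h(7): 7−19=-12≡14 → o
w(22): 22−19=3 → d
z(25): 25−19=6 → g
s(18): 18−19=-1≡25 → z
l(11): 11−19=-8≡18 → s
g(6): 6−19=-13≡13 → n
j(9): 9−19=-10≡16 → q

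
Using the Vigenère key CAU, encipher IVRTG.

KVLVG

Repeat the key across the message: CAUCA
I(8)+C(2): 10 → K
V(21)+A(0): 21 → V
R(17)+U(20): 37≡11 → L
T(19)+C(2): 21 → V
G(6)+A(0): 6 → G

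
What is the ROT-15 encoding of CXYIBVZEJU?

C(2): 2+15=17 → R
X(23): 23+15=38≡12 → M
Y(24): 24+15=39≡13 → N
I(8): 8+15=23 → X
B(1): 1+15=16 → Q
V(21): 21+15=36≡10 → K
Z(25): 25+15=40≡14 → O
E(4): 4+15=19 → T
J(9): 9+15=24 → Y
U(20): 20+15=35≡9 → J

RMNXQKOTYJ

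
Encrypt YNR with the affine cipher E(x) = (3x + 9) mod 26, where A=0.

DWI

Y(24): 3·24+9=81≡3 → D
N(13): 3·13+9=48≡22 → W
R(17): 3·17+9=60≡8 → I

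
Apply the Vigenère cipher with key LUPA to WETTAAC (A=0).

Repeat the key across the message: LUPALUP
W(22)+L(11): 33≡7 → H
E(4)+U(20): 24 → Y
T(19)+P(15): 34≡8 → I
T(19)+A(0): 19 → T
A(0)+L(11): 11 → L
A(0)+U(20): 20 → U
C(2)+P(15): 17 → R

HYITLUR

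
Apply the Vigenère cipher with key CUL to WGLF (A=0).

Repeat the key across the message: CULC
W(22)+C(2): 24 → Y
G(6)+U(20): 26≡0 → A
L(11)+L(11): 22 → W
F(5)+C(2): 7 → H

YAWH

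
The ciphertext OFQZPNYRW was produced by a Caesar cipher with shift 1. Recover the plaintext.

NEPYOMXQV

O(14): 14−1=13 → N
F(5): 5−1=4 → E
Q(16): 16−1=15 → P
Z(25): 25−1=24 → Y
P(15): 15−1=14 → O
N(13): 13−1=12 → M
Y(24): 24−1=23 → X
R(17): 17−1=16 → Q
W(22): 22−1=21 → V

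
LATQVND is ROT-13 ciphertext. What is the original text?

YNGDIAQ

L(11): 11−13=-2≡24 → Y
A(0): 0−13=-13≡13 → N
T(19): 19−13=6 → G
Q(16): 16−13=3 → D
V(21): 21−13=8 → I
N(13): 13−13=0 → A
D(3): 3−13=-10≡16 → Q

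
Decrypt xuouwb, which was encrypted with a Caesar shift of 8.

pmgmot

x(23): 23−8=15 → p
u(20): 20−8=12 → m
o(14): 14−8=6 → g
u(20): 20−8=12 → m
w(22): 22−8=14 → o
b(1): 1−8=-7≡19 → t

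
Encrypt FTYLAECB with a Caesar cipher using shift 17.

WKPCRVTS

F(5): 5+17=22 → W
T(19): 19+17=36≡10 → K
Y(24): 24+17=41≡15 → P
L(11): 11+17=28≡2 → C
A(0): 0+17=17 → R
E(4): 4+17=21 → V
C(2): 2+17=19 → T
B(1): 1+17=18 → S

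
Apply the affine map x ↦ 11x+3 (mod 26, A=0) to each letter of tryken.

eihjvq

t(19): 11·19+3=212≡4 → e
r(17): 11·17+3=190≡8 → i
y(24): 11·24+3=267≡7 → h
k(10): 11·10+3=113≡9 → j
e(4): 11·4+3=47≡21 → v
n(13): 11·13+3=146≡16 → q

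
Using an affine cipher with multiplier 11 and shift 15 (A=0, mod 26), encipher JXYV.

J(9): 11·9+15=114≡10 → K
X(23): 11·23+15=268≡8 → I
Y(24): 11·24+15=279≡19 → T
V(21): 11·21+15=246≡12 → M

KITM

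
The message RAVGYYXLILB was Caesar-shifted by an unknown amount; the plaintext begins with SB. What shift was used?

From the crib: R(17)−S(18)=-1≡25, so the shift is 25.

25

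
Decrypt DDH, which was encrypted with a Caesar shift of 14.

PPT

D(3): 3−14=-11≡15 → P
D(3): 3−14=-11≡15 → P
H(7): 7−14=-7≡19 → T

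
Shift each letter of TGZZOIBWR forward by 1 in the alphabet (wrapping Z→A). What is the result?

T(19): 19+1=20 → U
G(6): 6+1=7 → H
Z(25): 25+1=26≡0 → A
Z(25): 25+1=26≡0 → A
O(14): 14+1=15 → P
I(8): 8+1=9 → J
B(1): 1+1=2 → C
W(22): 22+1=23 → X
R(17): 17+1=18 → S

UHAAPJCXS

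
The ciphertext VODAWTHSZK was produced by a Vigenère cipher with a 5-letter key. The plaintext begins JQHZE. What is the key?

MYWBS

Subtract each crib letter from the matching ciphertext letter (mod 26):
V(21)−J(9)=12 → M
O(14)−Q(16)=-2≡24 → Y
D(3)−H(7)=-4≡22 → W
A(0)−Z(25)=-25≡1 → B
W(22)−E(4)=18 → S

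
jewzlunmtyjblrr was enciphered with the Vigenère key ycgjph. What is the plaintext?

lcqqwnpknpuunpl

Repeat the key across the ciphertext: ycgjphycgjphycg
j(9)−y(24): -15≡11 → l
e(4)−c(2): 2 → c
w(22)−g(6): 16 → q
z(25)−j(9): 16 → q
l(11)−p(15): -4≡22 → w
u(20)−h(7): 13 → n
n(13)−y(24): -11≡15 → p
m(12)−c(2): 10 → k
t(19)−g(6): 13 → n
y(24)−j(9): 15 → p
j(9)−p(15): -6≡20 → u
b(1)−h(7): -6≡20 → u
l(11)−y(24): -13≡13 → n
r(17)−c(2): 15 → p
r(17)−g(6): 11 → l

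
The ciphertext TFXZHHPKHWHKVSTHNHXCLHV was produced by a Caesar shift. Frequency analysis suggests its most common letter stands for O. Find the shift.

19

The most frequent ciphertext letter is H (appears 7 times).
H is position 7; O is position 14.
Shift = -7≡19.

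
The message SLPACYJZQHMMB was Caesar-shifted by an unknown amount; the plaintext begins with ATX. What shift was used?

18

From the crib: S(18)−A(0)=18, so the shift is 18.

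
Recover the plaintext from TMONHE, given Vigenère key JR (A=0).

KVFWYN

Repeat the key across the ciphertext: JRJRJR
T(19)−J(9): 10 → K
M(12)−R(17): -5≡21 → V
O(14)−J(9): 5 → F
N(13)−R(17): -4≡22 → W
H(7)−J(9): -2≡24 → Y
E(4)−R(17): -13≡13 → N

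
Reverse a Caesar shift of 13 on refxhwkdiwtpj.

erskujxqvjgcw

r(17): 17−13=4 → e
e(4): 4−13=-9≡17 → r
f(5): 5−13=-8≡18 → s
x(23): 23−13=10 → k
h(7): 7−13=-6≡20 → u
w(22): 22−13=9 → j
k(10): 10−13=-3≡23 → x
d(3): 3−13=-10≡16 → q
i(8): 8−13=-5≡21 → v
w(22): 22−13=9 → j
t(19): 19−13=6 → g
p(15): 15−13=2 → c
j(9): 9−13=-4≡22 → w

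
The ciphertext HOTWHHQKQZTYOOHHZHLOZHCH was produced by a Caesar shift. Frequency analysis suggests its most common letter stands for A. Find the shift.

7

The most frequent ciphertext letter is H (appears 8 times).
H is position 7; A is position 0.
Shift = 7.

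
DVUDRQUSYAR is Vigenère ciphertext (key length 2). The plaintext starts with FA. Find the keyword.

Subtract each crib letter from the matching ciphertext letter (mod 26):
D(3)−F(5)=-2≡24 → Y
V(21)−A(0)=21 → V

YV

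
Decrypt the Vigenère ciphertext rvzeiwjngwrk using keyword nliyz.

ekrgjjyfixez

Repeat the key across the ciphertext: nliyznliyznl
r(17)−n(13): 4 → e
v(21)−l(11): 10 → k
z(25)−i(8): 17 → r
e(4)−y(24): -20≡6 → g
i(8)−z(25): -17≡9 → j
w(22)−n(13): 9 → j
j(9)−l(11): -2≡24 → y
n(13)−i(8): 5 → f
g(6)−y(24): -18≡8 → i
w(22)−z(25): -3≡23 → x
r(17)−n(13): 4 → e
k(10)−l(11): -1≡25 → z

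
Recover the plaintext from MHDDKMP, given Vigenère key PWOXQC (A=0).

XLPGUKA

Repeat the key across the ciphertext: PWOXQCP
M(12)−P(15): -3≡23 → X
H(7)−W(22): -15≡11 → L
D(3)−O(14): -11≡15 → P
D(3)−X(23): -20≡6 → G
K(10)−Q(16): -6≡20 → U
M(12)−C(2): 10 → K
P(15)−P(15): 0 → A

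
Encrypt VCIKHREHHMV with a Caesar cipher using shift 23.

SZFHEOBEEJS

V(21): 21+23=44≡18 → S
C(2): 2+23=25 → Z
I(8): 8+23=31≡5 → F
K(10): 10+23=33≡7 → H
H(7): 7+23=30≡4 → E
R(17): 17+23=40≡14 → O
E(4): 4+23=27≡1 → B
H(7): 7+23=30≡4 → E
H(7): 7+23=30≡4 → E
M(12): 12+23=35≡9 → J
V(21): 21+23=44≡18 → S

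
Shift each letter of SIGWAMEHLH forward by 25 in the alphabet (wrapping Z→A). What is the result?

S(18): 18+25=43≡17 → R
I(8): 8+25=33≡7 → H
G(6): 6+25=31≡5 → F
W(22): 22+25=47≡21 → V
A(0): 0+25=25 → Z
M(12): 12+25=37≡11 → L
E(4): 4+25=29≡3 → D
H(7): 7+25=32≡6 → G
L(11): 11+25=36≡10 → K
H(7): 7+25=32≡6 → G

RHFVZLDGKG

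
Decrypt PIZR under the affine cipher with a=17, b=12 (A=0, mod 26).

The inverse of 17 mod 26 is 23, since 17·23=391≡1. Apply D(y)=23·(y−12) mod 26:
P(15): 23·(15−12)=69≡17 → R
I(8): 23·(8−12)=-92≡12 → M
Z(25): 23·(25−12)=299≡13 → N
R(17): 23·(17−12)=115≡11 → L

RMNL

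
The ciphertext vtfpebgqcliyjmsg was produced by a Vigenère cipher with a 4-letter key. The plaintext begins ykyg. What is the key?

Subtract each crib letter from the matching ciphertext letter (mod 26):
v(21)−y(24)=-3≡23 → x
t(19)−k(10)=9 → j
f(5)−y(24)=-19≡7 → h
p(15)−g(6)=9 → j

xjhj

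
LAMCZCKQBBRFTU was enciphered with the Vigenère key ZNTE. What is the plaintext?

Repeat the key across the ciphertext: ZNTEZNTEZNTEZN
L(11)−Z(25): -14≡12 → M
A(0)−N(13): -13≡13 → N
M(12)−T(19): -7≡19 → T
C(2)−E(4): -2≡24 → Y
Z(25)−Z(25): 0 → A
C(2)−N(13): -11≡15 → P
K(10)−T(19): -9≡17 → R
Q(16)−E(4): 12 → M
B(1)−Z(25): -24≡2 → C
B(1)−N(13): -12≡14 → O
R(17)−T(19): -2≡24 → Y
F(5)−E(4): 1 → B
T(19)−Z(25): -6≡20 → U
U(20)−N(13): 7 → H

MNTYAPRMCOYBUH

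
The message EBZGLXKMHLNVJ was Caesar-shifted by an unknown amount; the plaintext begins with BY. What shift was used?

From the crib: E(4)−B(1)=3, so the shift is 3.

3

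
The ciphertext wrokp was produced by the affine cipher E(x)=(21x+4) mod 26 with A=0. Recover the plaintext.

mnyed

The inverse of 21 mod 26 is 5, since 21·5=105≡1. Apply D(y)=5·(y−4) mod 26:
w(22): 5·(22−4)=90≡12 → m
r(17): 5·(17−4)=65≡13 → n
o(14): 5·(14−4)=50≡24 → y
k(10): 5·(10−4)=30≡4 → e
p(15): 5·(15−4)=55≡3 → d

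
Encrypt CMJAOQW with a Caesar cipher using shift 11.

NXULZBH

C(2): 2+11=13 → N
M(12): 12+11=23 → X
J(9): 9+11=20 → U
A(0): 0+11=11 → L
O(14): 14+11=25 → Z
Q(16): 16+11=27≡1 → B
W(22): 22+11=33≡7 → H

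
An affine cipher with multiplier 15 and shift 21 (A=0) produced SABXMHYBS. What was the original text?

The inverse of 15 mod 26 is 7, since 15·7=105≡1. Apply D(y)=7·(y−21) mod 26:
S(18): 7·(18−21)=-21≡5 → F
A(0): 7·(0−21)=-147≡9 → J
B(1): 7·(1−21)=-140≡16 → Q
X(23): 7·(23−21)=14 → O
M(12): 7·(12−21)=-63≡15 → P
H(7): 7·(7−21)=-98≡6 → G
Y(24): 7·(24−21)=21 → V
B(1): 7·(1−21)=-140≡16 → Q
S(18): 7·(18−21)=-21≡5 → F

FJQOPGVQF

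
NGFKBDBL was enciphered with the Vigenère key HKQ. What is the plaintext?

Repeat the key across the ciphertext: HKQHKQHK
N(13)−H(7): 6 → G
G(6)−K(10): -4≡22 → W
F(5)−Q(16): -11≡15 → P
K(10)−H(7): 3 → D
B(1)−K(10): -9≡17 → R
D(3)−Q(16): -13≡13 → N
B(1)−H(7): -6≡20 → U
L(11)−K(10): 1 → B

GWPDRNUB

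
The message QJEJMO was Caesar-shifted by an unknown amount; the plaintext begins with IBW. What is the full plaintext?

IBWBEG

From the crib: Q(16)−I(8)=8, so the shift is 8.
Subtract 8 from each ciphertext letter:
Q(16): 16−8=8 → I
J(9): 9−8=1 → B
E(4): 4−8=-4≡22 → W
J(9): 9−8=1 → B
M(12): 12−8=4 → E
O(14): 14−8=6 → G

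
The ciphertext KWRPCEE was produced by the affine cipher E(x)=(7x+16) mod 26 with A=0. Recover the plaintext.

The inverse of 7 mod 26 is 15, since 7·15=105≡1. Apply D(y)=15·(y−16) mod 26:
K(10): 15·(10−16)=-90≡14 → O
W(22): 15·(22−16)=90≡12 → M
R(17): 15·(17−16)=15 → P
P(15): 15·(15−16)=-15≡11 → L
C(2): 15·(2−16)=-210≡24 → Y
E(4): 15·(4−16)=-180≡2 → C
E(4): 15·(4−16)=-180≡2 → C

OMPLYCC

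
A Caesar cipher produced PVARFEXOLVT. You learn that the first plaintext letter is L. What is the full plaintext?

LRWNBATKHRP

From the crib: P(15)−L(11)=4, so the shift is 4.
Subtract 4 from each ciphertext letter:
P(15): 15−4=11 → L
V(21): 21−4=17 → R
A(0): 0−4=-4≡22 → W
R(17): 17−4=13 → N
F(5): 5−4=1 → B
E(4): 4−4=0 → A
X(23): 23−4=19 → T
O(14): 14−4=10 → K
L(11): 11−4=7 → H
V(21): 21−4=17 → R
T(19): 19−4=15 → P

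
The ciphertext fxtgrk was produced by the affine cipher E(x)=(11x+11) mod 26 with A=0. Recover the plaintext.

The inverse of 11 mod 26 is 19, since 11·19=209≡1. Apply D(y)=19·(y−11) mod 26:
f(5): 19·(5−11)=-114≡16 → q
x(23): 19·(23−11)=228≡20 → u
t(19): 19·(19−11)=152≡22 → w
g(6): 19·(6−11)=-95≡9 → j
r(17): 19·(17−11)=114≡10 → k
k(10): 19·(10−11)=-19≡7 → h

quwjkh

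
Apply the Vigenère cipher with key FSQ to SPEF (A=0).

Repeat the key across the message: FSQF
S(18)+F(5): 23 → X
P(15)+S(18): 33≡7 → H
E(4)+Q(16): 20 → U
F(5)+F(5): 10 → K

XHUK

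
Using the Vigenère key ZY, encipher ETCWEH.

DRBUDF

Repeat the key across the message: ZYZYZY
E(4)+Z(25): 29≡3 → D
T(19)+Y(24): 43≡17 → R
C(2)+Z(25): 27≡1 → B
W(22)+Y(24): 46≡20 → U
E(4)+Z(25): 29≡3 → D
H(7)+Y(24): 31≡5 → F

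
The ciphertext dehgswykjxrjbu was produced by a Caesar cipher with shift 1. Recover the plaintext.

cdgfrvxjiwqiat

d(3): 3−1=2 → c
e(4): 4−1=3 → d
h(7): 7−1=6 → g
g(6): 6−1=5 → f
s(18): 18−1=17 → r
w(22): 22−1=21 → v
y(24): 24−1=23 → x
k(10): 10−1=9 → j
j(9): 9−1=8 → i
x(23): 23−1=22 → w
r(17): 17−1=16 → q
j(9): 9−1=8 → i
b(1): 1−1=0 → a
u(20): 20−1=19 → t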